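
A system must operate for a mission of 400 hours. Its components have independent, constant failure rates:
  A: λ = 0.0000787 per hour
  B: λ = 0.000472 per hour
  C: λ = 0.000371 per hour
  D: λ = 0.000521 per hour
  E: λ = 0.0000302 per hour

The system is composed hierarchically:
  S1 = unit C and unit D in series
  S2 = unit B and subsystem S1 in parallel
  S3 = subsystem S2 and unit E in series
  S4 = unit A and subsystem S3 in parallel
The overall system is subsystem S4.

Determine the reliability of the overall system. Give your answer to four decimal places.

R(A) = exp(−0.0000787 × 400) = 0.969010
R(B) = exp(−0.000472 × 400) = 0.827952
R(C) = exp(−0.000371 × 400) = 0.862086
R(D) = exp(−0.000521 × 400) = 0.811882
R(E) = exp(−0.0000302 × 400) = 0.987993
Series (C and D): 0.862086 × 0.811882 = 0.699912
Parallel (B and [0.699912]): 1 − (1 − 0.827952)(1 − 0.699912) = 0.948370
Series ([0.948370] and E): 0.948370 × 0.987993 = 0.936983
Parallel (A and [0.936983]): 1 − (1 − 0.969010)(1 − 0.936983) = 0.9980

0.9980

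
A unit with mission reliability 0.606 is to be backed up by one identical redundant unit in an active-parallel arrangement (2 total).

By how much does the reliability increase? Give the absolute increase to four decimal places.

R_before = 0.606
R_after = 1 − (1 − 0.606)^2 = 0.8448
ΔR = 0.8448 − 0.606 = 0.2388

0.2388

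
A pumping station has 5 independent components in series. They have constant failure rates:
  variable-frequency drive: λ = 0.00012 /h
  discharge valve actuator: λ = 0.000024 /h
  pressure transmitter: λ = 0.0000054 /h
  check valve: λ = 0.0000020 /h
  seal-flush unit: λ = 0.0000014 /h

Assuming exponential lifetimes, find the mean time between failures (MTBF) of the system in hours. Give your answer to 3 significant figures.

Series of exponential components: λ_sys = Σ λ_i
λ_sys = 0.00012 + 0.000024 + 0.0000054 + 0.0000020 + 0.0000014 = 1.5280e-04 /h
MTBF = 1 / λ_sys = 6540 h

6540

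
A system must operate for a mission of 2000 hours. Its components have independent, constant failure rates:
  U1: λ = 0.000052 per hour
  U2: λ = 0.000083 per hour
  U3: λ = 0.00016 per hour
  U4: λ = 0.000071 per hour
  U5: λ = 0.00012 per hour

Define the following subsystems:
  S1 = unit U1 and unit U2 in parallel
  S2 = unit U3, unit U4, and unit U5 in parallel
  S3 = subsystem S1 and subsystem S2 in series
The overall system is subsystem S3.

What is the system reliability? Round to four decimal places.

R(U1) = exp(−0.000052 × 2000) = 0.901225
R(U2) = exp(−0.000083 × 2000) = 0.847046
R(U3) = exp(−0.00016 × 2000) = 0.726149
R(U4) = exp(−0.000071 × 2000) = 0.867621
R(U5) = exp(−0.00012 × 2000) = 0.786628
Parallel (U1 and U2): 1 − (1 − 0.901225)(1 − 0.847046) = 0.984892
Parallel (U3, U4, and U5): 1 − (1 − 0.726149)(1 − 0.867621)(1 − 0.786628) = 0.992265
Series ([0.984892] and [0.992265]): 0.984892 × 0.992265 = 0.9773

0.9773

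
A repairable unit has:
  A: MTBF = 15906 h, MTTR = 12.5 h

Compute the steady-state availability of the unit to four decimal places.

0.9992

A(A) = MTBF/(MTBF+MTTR) = 15906/(15906+12.5) = 0.9992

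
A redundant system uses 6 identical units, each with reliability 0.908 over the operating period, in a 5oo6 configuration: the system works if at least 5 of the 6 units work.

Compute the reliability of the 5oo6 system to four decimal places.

R = Σ_{i=5}^{6} C(6,i) p^i (1−p)^{6−i} with p = 0.908
C(6,5)·0.908^5·0.092^1 = 0.340697
C(6,6)·0.908^6·0.092^0 = 0.560422
Sum = 0.9011

0.9011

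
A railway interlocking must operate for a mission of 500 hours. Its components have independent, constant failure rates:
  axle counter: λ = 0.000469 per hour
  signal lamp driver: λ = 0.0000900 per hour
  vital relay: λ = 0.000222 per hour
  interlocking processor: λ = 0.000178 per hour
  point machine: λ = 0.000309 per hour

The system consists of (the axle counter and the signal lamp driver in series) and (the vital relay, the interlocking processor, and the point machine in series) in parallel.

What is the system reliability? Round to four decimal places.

0.9272

R(axle counter) = exp(−0.000469 × 500) = 0.790966
R(signal lamp driver) = exp(−0.0000900 × 500) = 0.955997
R(vital relay) = exp(−0.000222 × 500) = 0.894939
R(interlocking processor) = exp(−0.000178 × 500) = 0.914846
R(point machine) = exp(−0.000309 × 500) = 0.856843
Series (axle counter and signal lamp driver): 0.790966 × 0.955997 = 0.756161
Series (vital relay, interlocking processor, and point machine): 0.894939 × 0.914846 × 0.856843 = 0.701524
Parallel ([0.756161] and [0.701524]): 1 − (1 − 0.756161)(1 − 0.701524) = 0.9272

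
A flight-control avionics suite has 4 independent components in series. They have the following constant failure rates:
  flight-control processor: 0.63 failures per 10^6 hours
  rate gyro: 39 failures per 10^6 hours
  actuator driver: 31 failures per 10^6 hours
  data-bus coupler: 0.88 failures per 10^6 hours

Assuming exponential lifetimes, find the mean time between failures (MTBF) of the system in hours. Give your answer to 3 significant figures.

14000

Series of exponential components: λ_sys = Σ λ_i
λ_sys = 0.00000063 + 0.000039 + 0.000031 + 0.00000088 = 7.1510e-05 /h
MTBF = 1 / λ_sys = 14000 h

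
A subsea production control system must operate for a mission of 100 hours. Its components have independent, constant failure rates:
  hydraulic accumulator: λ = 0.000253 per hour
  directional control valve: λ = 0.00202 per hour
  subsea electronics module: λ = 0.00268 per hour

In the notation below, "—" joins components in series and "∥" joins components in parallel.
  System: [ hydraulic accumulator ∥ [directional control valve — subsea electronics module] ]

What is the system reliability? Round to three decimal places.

R(hydraulic accumulator) = exp(−0.000253 × 100) = 0.97502
R(directional control valve) = exp(−0.00202 × 100) = 0.81709
R(subsea electronics module) = exp(−0.00268 × 100) = 0.76491
Series (directional control valve and subsea electronics module): 0.81709 × 0.76491 = 0.62500
Parallel (hydraulic accumulator and [0.62500]): 1 − (1 − 0.97502)(1 − 0.62500) = 0.991

0.991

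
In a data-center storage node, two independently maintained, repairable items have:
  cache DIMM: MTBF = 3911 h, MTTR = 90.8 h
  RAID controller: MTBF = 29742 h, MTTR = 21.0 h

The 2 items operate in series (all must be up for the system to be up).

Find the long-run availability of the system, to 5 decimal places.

0.97662

A(cache DIMM) = MTBF/(MTBF+MTTR) = 3911/(3911+90.8) = 0.977310
A(RAID controller) = MTBF/(MTBF+MTTR) = 29742/(29742+21.0) = 0.999294
Series availability: 0.977310 × 0.999294 = 0.97662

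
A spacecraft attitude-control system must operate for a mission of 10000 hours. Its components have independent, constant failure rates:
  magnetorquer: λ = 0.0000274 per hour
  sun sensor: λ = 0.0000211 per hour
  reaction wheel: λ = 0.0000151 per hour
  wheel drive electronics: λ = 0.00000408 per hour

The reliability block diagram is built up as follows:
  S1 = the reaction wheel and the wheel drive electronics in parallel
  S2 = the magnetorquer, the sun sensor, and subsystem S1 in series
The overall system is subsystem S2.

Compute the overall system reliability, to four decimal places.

R(magnetorquer) = exp(−0.0000274 × 10000) = 0.760332
R(sun sensor) = exp(−0.0000211 × 10000) = 0.809774
R(reaction wheel) = exp(−0.0000151 × 10000) = 0.859848
R(wheel drive electronics) = exp(−0.00000408 × 10000) = 0.960021
Parallel (reaction wheel and wheel drive electronics): 1 − (1 − 0.859848)(1 − 0.960021) = 0.994397
Series (magnetorquer, sun sensor, and [0.994397]): 0.760332 × 0.809774 × 0.994397 = 0.6122

0.6122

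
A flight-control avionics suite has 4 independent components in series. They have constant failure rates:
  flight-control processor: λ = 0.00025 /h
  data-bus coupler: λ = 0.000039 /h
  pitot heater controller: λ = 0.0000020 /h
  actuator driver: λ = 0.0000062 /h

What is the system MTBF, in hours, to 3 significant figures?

3360

Series of exponential components: λ_sys = Σ λ_i
λ_sys = 0.00025 + 0.000039 + 0.0000020 + 0.0000062 = 2.9720e-04 /h
MTBF = 1 / λ_sys = 3360 h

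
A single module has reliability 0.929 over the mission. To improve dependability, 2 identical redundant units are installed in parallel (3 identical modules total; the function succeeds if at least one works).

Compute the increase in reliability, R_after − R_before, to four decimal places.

R_before = 0.929
R_after = 1 − (1 − 0.929)^3 = 0.9996
ΔR = 0.9996 − 0.929 = 0.0706

0.0706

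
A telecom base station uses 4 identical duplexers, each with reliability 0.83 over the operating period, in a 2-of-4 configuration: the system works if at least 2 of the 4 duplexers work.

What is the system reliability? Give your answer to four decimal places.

0.9829

R = Σ_{i=2}^{4} C(4,i) p^i (1−p)^{4−i} with p = 0.83
C(4,2)·0.83^2·0.17^2 = 0.119455
C(4,3)·0.83^3·0.17^1 = 0.388815
C(4,4)·0.83^4·0.17^0 = 0.474583
Sum = 0.9829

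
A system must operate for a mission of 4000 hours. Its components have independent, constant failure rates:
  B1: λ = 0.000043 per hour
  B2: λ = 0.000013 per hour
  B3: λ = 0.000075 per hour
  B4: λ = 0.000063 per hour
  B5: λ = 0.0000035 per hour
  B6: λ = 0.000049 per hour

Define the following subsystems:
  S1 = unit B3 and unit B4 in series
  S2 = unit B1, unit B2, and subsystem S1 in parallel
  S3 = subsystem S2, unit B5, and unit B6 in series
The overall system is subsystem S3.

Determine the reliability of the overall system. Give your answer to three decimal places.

R(B1) = exp(−0.000043 × 4000) = 0.84198
R(B2) = exp(−0.000013 × 4000) = 0.94933
R(B3) = exp(−0.000075 × 4000) = 0.74082
R(B4) = exp(−0.000063 × 4000) = 0.77724
R(B5) = exp(−0.0000035 × 4000) = 0.98610
R(B6) = exp(−0.000049 × 4000) = 0.82201
Series (B3 and B4): 0.74082 × 0.77724 = 0.57579
Parallel (B1, B2, and [0.57579]): 1 − (1 − 0.84198)(1 − 0.94933)(1 − 0.57579) = 0.99660
Series ([0.99660], B5, and B6): 0.99660 × 0.98610 × 0.82201 = 0.808

0.808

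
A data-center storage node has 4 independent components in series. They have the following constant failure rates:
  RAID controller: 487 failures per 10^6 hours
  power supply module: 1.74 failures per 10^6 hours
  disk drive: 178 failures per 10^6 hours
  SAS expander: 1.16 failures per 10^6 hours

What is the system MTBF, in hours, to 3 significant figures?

1500

Series of exponential components: λ_sys = Σ λ_i
λ_sys = 0.000487 + 0.00000174 + 0.000178 + 0.00000116 = 6.6790e-04 /h
MTBF = 1 / λ_sys = 1500 h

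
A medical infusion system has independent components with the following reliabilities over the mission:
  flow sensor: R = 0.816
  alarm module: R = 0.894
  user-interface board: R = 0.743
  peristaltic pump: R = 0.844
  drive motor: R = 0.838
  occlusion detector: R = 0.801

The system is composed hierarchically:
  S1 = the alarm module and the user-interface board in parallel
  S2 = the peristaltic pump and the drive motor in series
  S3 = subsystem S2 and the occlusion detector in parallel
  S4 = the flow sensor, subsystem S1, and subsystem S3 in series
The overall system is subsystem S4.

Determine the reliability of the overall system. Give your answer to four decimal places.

0.7475

Parallel (alarm module and user-interface board): 1 − (1 − 0.894000)(1 − 0.743000) = 0.972758
Series (peristaltic pump and drive motor): 0.844000 × 0.838000 = 0.707272
Parallel ([0.707272] and occlusion detector): 1 − (1 − 0.707272)(1 − 0.801000) = 0.941747
Series (flow sensor, [0.972758], and [0.941747]): 0.816000 × 0.972758 × 0.941747 = 0.7475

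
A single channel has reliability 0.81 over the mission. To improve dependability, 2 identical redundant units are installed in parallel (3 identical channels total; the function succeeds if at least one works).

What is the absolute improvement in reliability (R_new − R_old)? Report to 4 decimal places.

0.1831

R_before = 0.81
R_after = 1 − (1 − 0.81)^3 = 0.9931
ΔR = 0.9931 − 0.81 = 0.1831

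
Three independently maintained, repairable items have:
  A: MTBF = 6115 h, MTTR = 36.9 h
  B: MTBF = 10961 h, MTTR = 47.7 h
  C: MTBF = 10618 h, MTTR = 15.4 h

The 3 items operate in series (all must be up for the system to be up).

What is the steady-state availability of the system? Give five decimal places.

0.98826

A(A) = MTBF/(MTBF+MTTR) = 6115/(6115+36.9) = 0.994002
A(B) = MTBF/(MTBF+MTTR) = 10961/(10961+47.7) = 0.995667
A(C) = MTBF/(MTBF+MTTR) = 10618/(10618+15.4) = 0.998552
Series availability: 0.994002 × 0.995667 × 0.998552 = 0.98826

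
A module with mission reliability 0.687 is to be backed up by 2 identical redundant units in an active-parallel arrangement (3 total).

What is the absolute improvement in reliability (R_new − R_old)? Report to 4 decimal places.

R_before = 0.687
R_after = 1 − (1 − 0.687)^3 = 0.9693
ΔR = 0.9693 − 0.687 = 0.2823

0.2823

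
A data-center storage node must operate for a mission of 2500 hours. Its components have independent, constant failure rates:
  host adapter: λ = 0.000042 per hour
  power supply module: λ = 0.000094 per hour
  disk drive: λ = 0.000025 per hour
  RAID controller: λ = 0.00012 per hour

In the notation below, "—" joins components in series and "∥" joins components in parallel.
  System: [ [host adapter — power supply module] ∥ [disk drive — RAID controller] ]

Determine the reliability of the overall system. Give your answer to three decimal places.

0.912

R(host adapter) = exp(−0.000042 × 2500) = 0.90032
R(power supply module) = exp(−0.000094 × 2500) = 0.79057
R(disk drive) = exp(−0.000025 × 2500) = 0.93941
R(RAID controller) = exp(−0.00012 × 2500) = 0.74082
Series (host adapter and power supply module): 0.90032 × 0.79057 = 0.71177
Series (disk drive and RAID controller): 0.93941 × 0.74082 = 0.69593
Parallel ([0.71177] and [0.69593]): 1 − (1 − 0.71177)(1 − 0.69593) = 0.912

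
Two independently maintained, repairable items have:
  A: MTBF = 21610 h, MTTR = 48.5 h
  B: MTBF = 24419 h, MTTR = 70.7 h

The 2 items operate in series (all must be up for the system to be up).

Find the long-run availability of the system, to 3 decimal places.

A(A) = MTBF/(MTBF+MTTR) = 21610/(21610+48.5) = 0.997761
A(B) = MTBF/(MTBF+MTTR) = 24419/(24419+70.7) = 0.997113
Series availability: 0.997761 × 0.997113 = 0.995

0.995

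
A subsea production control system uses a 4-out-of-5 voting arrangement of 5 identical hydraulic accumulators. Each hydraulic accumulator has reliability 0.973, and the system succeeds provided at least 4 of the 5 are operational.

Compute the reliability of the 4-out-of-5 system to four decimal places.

R = Σ_{i=4}^{5} C(5,i) p^i (1−p)^{5−i} with p = 0.973
C(5,4)·0.973^4·0.027^1 = 0.121000
C(5,5)·0.973^5·0.027^0 = 0.872096
Sum = 0.9931

0.9931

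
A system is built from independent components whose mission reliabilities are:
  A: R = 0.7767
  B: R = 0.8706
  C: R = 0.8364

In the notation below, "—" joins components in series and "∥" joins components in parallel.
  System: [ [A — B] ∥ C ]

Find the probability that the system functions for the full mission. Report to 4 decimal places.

0.9470

Series (A and B): 0.776700 × 0.870600 = 0.676195
Parallel ([0.676195] and C): 1 − (1 − 0.676195)(1 − 0.836400) = 0.9470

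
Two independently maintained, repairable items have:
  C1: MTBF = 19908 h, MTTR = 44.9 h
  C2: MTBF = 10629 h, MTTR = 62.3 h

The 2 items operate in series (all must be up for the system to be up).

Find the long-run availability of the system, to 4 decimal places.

0.9919

A(C1) = MTBF/(MTBF+MTTR) = 19908/(19908+44.9) = 0.997750
A(C2) = MTBF/(MTBF+MTTR) = 10629/(10629+62.3) = 0.994173
Series availability: 0.997750 × 0.994173 = 0.9919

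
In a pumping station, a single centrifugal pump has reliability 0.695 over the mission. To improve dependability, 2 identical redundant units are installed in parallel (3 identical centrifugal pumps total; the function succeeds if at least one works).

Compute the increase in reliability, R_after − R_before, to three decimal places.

R_before = 0.695
R_after = 1 − (1 − 0.695)^3 = 0.972
ΔR = 0.972 − 0.695 = 0.277

0.277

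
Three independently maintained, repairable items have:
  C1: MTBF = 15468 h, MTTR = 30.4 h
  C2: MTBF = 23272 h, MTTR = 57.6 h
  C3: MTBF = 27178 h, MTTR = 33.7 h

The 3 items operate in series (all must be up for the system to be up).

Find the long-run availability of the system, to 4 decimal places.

0.9943

A(C1) = MTBF/(MTBF+MTTR) = 15468/(15468+30.4) = 0.998039
A(C2) = MTBF/(MTBF+MTTR) = 23272/(23272+57.6) = 0.997531
A(C3) = MTBF/(MTBF+MTTR) = 27178/(27178+33.7) = 0.998762
Series availability: 0.998039 × 0.997531 × 0.998762 = 0.9943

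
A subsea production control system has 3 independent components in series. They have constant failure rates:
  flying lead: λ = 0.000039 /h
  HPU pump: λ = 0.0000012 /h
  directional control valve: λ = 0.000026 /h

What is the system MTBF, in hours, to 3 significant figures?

Series of exponential components: λ_sys = Σ λ_i
λ_sys = 0.000039 + 0.0000012 + 0.000026 = 6.6200e-05 /h
MTBF = 1 / λ_sys = 15100 h

15100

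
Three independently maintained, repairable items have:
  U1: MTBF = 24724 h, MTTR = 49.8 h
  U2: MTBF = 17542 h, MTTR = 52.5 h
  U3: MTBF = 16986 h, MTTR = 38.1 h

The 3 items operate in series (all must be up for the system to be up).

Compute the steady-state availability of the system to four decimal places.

A(U1) = MTBF/(MTBF+MTTR) = 24724/(24724+49.8) = 0.997990
A(U2) = MTBF/(MTBF+MTTR) = 17542/(17542+52.5) = 0.997016
A(U3) = MTBF/(MTBF+MTTR) = 16986/(16986+38.1) = 0.997762
Series availability: 0.997990 × 0.997016 × 0.997762 = 0.9928

0.9928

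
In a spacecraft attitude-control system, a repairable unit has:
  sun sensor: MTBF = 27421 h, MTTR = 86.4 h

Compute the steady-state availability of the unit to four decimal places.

A(sun sensor) = MTBF/(MTBF+MTTR) = 27421/(27421+86.4) = 0.9969

0.9969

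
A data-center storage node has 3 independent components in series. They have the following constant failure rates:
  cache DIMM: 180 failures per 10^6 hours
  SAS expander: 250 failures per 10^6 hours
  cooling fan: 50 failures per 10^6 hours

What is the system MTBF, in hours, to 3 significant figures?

Series of exponential components: λ_sys = Σ λ_i
λ_sys = 0.00018 + 0.00025 + 0.000050 = 4.8000e-04 /h
MTBF = 1 / λ_sys = 2080 h

2080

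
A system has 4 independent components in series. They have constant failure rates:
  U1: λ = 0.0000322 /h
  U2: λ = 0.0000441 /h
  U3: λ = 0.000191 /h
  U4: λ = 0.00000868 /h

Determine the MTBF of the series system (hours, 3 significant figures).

Series of exponential components: λ_sys = Σ λ_i
λ_sys = 0.0000322 + 0.0000441 + 0.000191 + 0.00000868 = 2.7598e-04 /h
MTBF = 1 / λ_sys = 3620 h

3620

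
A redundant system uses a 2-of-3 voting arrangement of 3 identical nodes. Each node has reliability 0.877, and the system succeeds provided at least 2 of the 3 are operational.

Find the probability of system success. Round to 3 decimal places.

R = Σ_{i=2}^{3} C(3,i) p^i (1−p)^{3−i} with p = 0.877
C(3,2)·0.877^2·0.123^1 = 0.28381
C(3,3)·0.877^3·0.123^0 = 0.67453
Sum = 0.958

0.958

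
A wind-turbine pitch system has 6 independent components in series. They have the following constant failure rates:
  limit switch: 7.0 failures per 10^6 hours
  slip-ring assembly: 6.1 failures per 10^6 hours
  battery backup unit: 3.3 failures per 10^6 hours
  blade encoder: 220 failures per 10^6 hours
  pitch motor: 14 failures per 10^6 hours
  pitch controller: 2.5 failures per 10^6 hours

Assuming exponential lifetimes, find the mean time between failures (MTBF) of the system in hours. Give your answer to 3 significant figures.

3950

Series of exponential components: λ_sys = Σ λ_i
λ_sys = 0.0000070 + 0.0000061 + 0.0000033 + 0.00022 + 0.000014 + 0.0000025 = 2.5290e-04 /h
MTBF = 1 / λ_sys = 3950 h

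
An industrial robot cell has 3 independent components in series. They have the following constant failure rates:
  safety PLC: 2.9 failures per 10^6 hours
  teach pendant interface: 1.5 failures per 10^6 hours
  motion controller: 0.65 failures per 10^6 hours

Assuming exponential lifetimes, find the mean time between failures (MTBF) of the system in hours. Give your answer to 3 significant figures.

198000

Series of exponential components: λ_sys = Σ λ_i
λ_sys = 0.0000029 + 0.0000015 + 0.00000065 = 5.0500e-06 /h
MTBF = 1 / λ_sys = 198000 h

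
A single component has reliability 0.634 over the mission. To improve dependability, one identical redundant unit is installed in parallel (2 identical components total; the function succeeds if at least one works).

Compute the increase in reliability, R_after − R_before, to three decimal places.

R_before = 0.634
R_after = 1 − (1 − 0.634)^2 = 0.866
ΔR = 0.866 − 0.634 = 0.232

0.232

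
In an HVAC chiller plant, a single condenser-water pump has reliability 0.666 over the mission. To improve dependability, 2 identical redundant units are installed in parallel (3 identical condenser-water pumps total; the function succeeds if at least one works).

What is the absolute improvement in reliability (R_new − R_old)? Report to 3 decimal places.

0.297

R_before = 0.666
R_after = 1 − (1 − 0.666)^3 = 0.963
ΔR = 0.963 − 0.666 = 0.297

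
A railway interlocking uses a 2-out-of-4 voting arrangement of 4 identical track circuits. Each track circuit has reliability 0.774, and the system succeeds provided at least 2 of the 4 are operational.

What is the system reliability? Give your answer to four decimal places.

0.9617

R = Σ_{i=2}^{4} C(4,i) p^i (1−p)^{4−i} with p = 0.774
C(4,2)·0.774^2·0.226^2 = 0.183590
C(4,3)·0.774^3·0.226^1 = 0.419171
C(4,4)·0.774^4·0.226^0 = 0.358892
Sum = 0.9617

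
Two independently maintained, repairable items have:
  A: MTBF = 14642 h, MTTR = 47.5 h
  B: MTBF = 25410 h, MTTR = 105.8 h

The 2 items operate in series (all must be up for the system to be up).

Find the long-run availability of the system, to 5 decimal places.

0.99263

A(A) = MTBF/(MTBF+MTTR) = 14642/(14642+47.5) = 0.996766
A(B) = MTBF/(MTBF+MTTR) = 25410/(25410+105.8) = 0.995854
Series availability: 0.996766 × 0.995854 = 0.99263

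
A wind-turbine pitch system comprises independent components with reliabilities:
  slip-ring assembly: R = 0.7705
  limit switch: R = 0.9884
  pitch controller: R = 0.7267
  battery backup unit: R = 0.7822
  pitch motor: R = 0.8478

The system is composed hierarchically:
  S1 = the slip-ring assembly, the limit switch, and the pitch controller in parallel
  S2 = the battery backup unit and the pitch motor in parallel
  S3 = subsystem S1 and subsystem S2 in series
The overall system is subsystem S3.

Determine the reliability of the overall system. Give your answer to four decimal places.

0.9661

Parallel (slip-ring assembly, limit switch, and pitch controller): 1 − (1 − 0.770500)(1 − 0.988400)(1 − 0.726700) = 0.999272
Parallel (battery backup unit and pitch motor): 1 − (1 − 0.782200)(1 − 0.847800) = 0.966851
Series ([0.999272] and [0.966851]): 0.999272 × 0.966851 = 0.9661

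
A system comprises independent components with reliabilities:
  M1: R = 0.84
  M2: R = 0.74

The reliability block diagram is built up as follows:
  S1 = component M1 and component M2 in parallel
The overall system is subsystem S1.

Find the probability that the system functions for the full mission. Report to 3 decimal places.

Parallel (M1 and M2): 1 − (1 − 0.84000)(1 − 0.74000) = 0.958

0.958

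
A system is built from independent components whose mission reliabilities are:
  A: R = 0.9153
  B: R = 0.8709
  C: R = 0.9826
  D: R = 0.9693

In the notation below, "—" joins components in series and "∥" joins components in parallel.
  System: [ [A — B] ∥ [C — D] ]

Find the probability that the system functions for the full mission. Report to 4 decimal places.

0.9904

Series (A and B): 0.915300 × 0.870900 = 0.797135
Series (C and D): 0.982600 × 0.969300 = 0.952434
Parallel ([0.797135] and [0.952434]): 1 − (1 − 0.797135)(1 − 0.952434) = 0.9904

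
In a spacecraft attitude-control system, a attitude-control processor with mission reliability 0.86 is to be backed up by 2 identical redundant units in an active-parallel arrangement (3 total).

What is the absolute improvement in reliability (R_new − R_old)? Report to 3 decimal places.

0.137

R_before = 0.86
R_after = 1 − (1 − 0.86)^3 = 0.997
ΔR = 0.997 − 0.86 = 0.137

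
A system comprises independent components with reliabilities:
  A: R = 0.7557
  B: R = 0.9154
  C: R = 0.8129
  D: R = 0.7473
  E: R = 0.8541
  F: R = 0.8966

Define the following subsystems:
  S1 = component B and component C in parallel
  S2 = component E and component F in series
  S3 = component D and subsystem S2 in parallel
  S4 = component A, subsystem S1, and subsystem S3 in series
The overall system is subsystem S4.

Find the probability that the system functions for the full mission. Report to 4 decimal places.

0.6997

Parallel (B and C): 1 − (1 − 0.915400)(1 − 0.812900) = 0.984171
Series (E and F): 0.854100 × 0.896600 = 0.765786
Parallel (D and [0.765786]): 1 − (1 − 0.747300)(1 − 0.765786) = 0.940814
Series (A, [0.984171], and [0.940814]): 0.755700 × 0.984171 × 0.940814 = 0.6997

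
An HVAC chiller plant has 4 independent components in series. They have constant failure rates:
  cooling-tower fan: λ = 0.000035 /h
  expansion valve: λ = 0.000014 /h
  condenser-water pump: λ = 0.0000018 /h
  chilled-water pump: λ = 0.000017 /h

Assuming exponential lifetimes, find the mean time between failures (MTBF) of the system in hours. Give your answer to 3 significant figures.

Series of exponential components: λ_sys = Σ λ_i
λ_sys = 0.000035 + 0.000014 + 0.0000018 + 0.000017 = 6.7800e-05 /h
MTBF = 1 / λ_sys = 14700 h

14700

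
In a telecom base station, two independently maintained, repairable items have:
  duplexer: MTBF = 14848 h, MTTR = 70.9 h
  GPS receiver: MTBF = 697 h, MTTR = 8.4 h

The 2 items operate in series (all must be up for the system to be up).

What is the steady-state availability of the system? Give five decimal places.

A(duplexer) = MTBF/(MTBF+MTTR) = 14848/(14848+70.9) = 0.995248
A(GPS receiver) = MTBF/(MTBF+MTTR) = 697/(697+8.4) = 0.988092
Series availability: 0.995248 × 0.988092 = 0.98340

0.98340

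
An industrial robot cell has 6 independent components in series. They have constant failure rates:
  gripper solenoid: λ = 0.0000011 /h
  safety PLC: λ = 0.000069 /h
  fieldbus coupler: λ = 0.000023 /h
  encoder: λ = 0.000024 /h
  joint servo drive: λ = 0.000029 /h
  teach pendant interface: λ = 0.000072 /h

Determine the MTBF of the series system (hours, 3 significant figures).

4590

Series of exponential components: λ_sys = Σ λ_i
λ_sys = 0.0000011 + 0.000069 + 0.000023 + 0.000024 + 0.000029 + 0.000072 = 2.1810e-04 /h
MTBF = 1 / λ_sys = 4590 h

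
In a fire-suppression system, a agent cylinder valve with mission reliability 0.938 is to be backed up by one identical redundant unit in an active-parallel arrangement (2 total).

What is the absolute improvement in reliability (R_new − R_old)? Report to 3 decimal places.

R_before = 0.938
R_after = 1 − (1 − 0.938)^2 = 0.996
ΔR = 0.996 − 0.938 = 0.058

0.058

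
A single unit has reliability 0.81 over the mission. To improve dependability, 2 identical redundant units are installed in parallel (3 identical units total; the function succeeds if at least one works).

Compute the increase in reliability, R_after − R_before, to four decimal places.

R_before = 0.81
R_after = 1 − (1 − 0.81)^3 = 0.9931
ΔR = 0.9931 − 0.81 = 0.1831

0.1831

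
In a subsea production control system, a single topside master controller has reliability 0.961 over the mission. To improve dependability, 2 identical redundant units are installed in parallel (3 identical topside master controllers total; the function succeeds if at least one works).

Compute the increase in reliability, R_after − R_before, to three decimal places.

R_before = 0.961
R_after = 1 − (1 − 0.961)^3 = 1.000
ΔR = 1.000 − 0.961 = 0.039

0.039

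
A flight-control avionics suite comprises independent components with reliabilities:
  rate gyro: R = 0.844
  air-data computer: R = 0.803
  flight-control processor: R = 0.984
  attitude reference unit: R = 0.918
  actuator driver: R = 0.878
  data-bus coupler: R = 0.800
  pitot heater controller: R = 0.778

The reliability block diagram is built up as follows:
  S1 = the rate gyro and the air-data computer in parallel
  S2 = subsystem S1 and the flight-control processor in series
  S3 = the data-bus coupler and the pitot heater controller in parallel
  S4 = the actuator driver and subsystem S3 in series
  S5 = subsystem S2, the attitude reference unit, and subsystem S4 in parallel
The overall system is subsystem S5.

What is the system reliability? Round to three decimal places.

Parallel (rate gyro and air-data computer): 1 − (1 − 0.84400)(1 − 0.80300) = 0.96927
Series ([0.96927] and flight-control processor): 0.96927 × 0.98400 = 0.95376
Parallel (data-bus coupler and pitot heater controller): 1 − (1 − 0.80000)(1 − 0.77800) = 0.95560
Series (actuator driver and [0.95560]): 0.87800 × 0.95560 = 0.83902
Parallel ([0.95376], attitude reference unit, and [0.83902]): 1 − (1 − 0.95376)(1 − 0.91800)(1 − 0.83902) = 0.999

0.999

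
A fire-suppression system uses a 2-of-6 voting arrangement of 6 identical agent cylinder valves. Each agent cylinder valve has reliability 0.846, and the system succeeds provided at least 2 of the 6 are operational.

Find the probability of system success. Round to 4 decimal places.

0.9995

R = Σ_{i=2}^{6} C(6,i) p^i (1−p)^{6−i} with p = 0.846
C(6,2)·0.846^2·0.154^4 = 0.006038
C(6,3)·0.846^3·0.154^3 = 0.044229
C(6,4)·0.846^4·0.154^2 = 0.182228
C(6,5)·0.846^5·0.154^1 = 0.400427
C(6,6)·0.846^6·0.154^0 = 0.366625
Sum = 0.9995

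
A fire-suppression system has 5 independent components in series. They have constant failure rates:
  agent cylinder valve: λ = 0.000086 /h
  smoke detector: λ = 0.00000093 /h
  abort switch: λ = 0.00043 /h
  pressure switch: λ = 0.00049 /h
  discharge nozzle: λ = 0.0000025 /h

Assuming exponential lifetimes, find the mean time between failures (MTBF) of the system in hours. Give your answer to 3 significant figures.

991

Series of exponential components: λ_sys = Σ λ_i
λ_sys = 0.000086 + 0.00000093 + 0.00043 + 0.00049 + 0.0000025 = 1.0094e-03 /h
MTBF = 1 / λ_sys = 991 h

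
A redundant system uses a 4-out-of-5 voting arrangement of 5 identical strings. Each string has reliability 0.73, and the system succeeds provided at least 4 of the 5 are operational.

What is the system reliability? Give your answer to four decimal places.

0.5907

R = Σ_{i=4}^{5} C(5,i) p^i (1−p)^{5−i} with p = 0.73
C(5,4)·0.73^4·0.27^1 = 0.383376
C(5,5)·0.73^5·0.27^0 = 0.207307
Sum = 0.5907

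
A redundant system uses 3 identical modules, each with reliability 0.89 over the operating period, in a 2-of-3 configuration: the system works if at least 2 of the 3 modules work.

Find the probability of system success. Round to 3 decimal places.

R = Σ_{i=2}^{3} C(3,i) p^i (1−p)^{3−i} with p = 0.89
C(3,2)·0.89^2·0.11^1 = 0.26139
C(3,3)·0.89^3·0.11^0 = 0.70497
Sum = 0.966

0.966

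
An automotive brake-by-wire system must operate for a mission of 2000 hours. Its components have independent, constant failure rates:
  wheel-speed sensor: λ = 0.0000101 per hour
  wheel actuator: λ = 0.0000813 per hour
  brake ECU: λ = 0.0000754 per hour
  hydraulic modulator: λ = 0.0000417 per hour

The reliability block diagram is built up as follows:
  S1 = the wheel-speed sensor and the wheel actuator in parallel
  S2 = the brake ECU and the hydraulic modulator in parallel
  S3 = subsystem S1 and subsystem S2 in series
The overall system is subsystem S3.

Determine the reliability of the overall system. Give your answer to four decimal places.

R(wheel-speed sensor) = exp(−0.0000101 × 2000) = 0.980003
R(wheel actuator) = exp(−0.0000813 × 2000) = 0.849931
R(brake ECU) = exp(−0.0000754 × 2000) = 0.860020
R(hydraulic modulator) = exp(−0.0000417 × 2000) = 0.919983
Parallel (wheel-speed sensor and wheel actuator): 1 − (1 − 0.980003)(1 − 0.849931) = 0.996999
Parallel (brake ECU and hydraulic modulator): 1 − (1 − 0.860020)(1 − 0.919983) = 0.988799
Series ([0.996999] and [0.988799]): 0.996999 × 0.988799 = 0.9858

0.9858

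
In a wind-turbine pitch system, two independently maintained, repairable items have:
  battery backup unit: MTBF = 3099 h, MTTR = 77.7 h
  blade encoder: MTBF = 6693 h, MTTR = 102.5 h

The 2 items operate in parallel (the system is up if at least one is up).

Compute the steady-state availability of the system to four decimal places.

A(battery backup unit) = MTBF/(MTBF+MTTR) = 3099/(3099+77.7) = 0.975541
A(blade encoder) = MTBF/(MTBF+MTTR) = 6693/(6693+102.5) = 0.984916
Parallel availability: 1 − (1 − 0.975541)(1 − 0.984916) = 0.9996

0.9996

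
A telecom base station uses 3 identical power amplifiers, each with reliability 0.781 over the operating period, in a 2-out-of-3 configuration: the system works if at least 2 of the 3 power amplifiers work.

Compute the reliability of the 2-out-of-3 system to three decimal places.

R = Σ_{i=2}^{3} C(3,i) p^i (1−p)^{3−i} with p = 0.781
C(3,2)·0.781^2·0.219^1 = 0.40074
C(3,3)·0.781^3·0.219^0 = 0.47638
Sum = 0.877

0.877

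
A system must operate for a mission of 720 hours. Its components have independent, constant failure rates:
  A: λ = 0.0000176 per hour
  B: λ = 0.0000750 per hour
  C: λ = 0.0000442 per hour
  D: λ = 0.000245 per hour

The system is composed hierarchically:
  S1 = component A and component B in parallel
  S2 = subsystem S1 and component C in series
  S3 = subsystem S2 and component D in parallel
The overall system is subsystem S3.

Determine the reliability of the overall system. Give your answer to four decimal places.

0.9948

R(A) = exp(−0.0000176 × 720) = 0.987408
R(B) = exp(−0.0000750 × 720) = 0.947432
R(C) = exp(−0.0000442 × 720) = 0.968677
R(D) = exp(−0.000245 × 720) = 0.838283
Parallel (A and B): 1 − (1 − 0.987408)(1 − 0.947432) = 0.999338
Series ([0.999338] and C): 0.999338 × 0.968677 = 0.968036
Parallel ([0.968036] and D): 1 − (1 − 0.968036)(1 − 0.838283) = 0.9948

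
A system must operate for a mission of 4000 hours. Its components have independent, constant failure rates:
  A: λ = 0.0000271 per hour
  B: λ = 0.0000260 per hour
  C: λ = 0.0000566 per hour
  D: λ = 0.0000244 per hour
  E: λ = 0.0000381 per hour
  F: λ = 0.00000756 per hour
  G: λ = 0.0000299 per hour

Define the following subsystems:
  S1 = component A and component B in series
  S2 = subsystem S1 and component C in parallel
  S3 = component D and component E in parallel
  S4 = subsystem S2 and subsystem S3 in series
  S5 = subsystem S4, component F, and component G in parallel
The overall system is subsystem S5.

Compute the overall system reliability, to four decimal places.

R(A) = exp(−0.0000271 × 4000) = 0.897269
R(B) = exp(−0.0000260 × 4000) = 0.901225
R(C) = exp(−0.0000566 × 4000) = 0.797399
R(D) = exp(−0.0000244 × 4000) = 0.907012
R(E) = exp(−0.0000381 × 4000) = 0.858645
R(F) = exp(−0.00000756 × 4000) = 0.970213
R(G) = exp(−0.0000299 × 4000) = 0.887275
Series (A and B): 0.897269 × 0.901225 = 0.808641
Parallel ([0.808641] and C): 1 − (1 − 0.808641)(1 − 0.797399) = 0.961230
Parallel (D and E): 1 − (1 − 0.907012)(1 − 0.858645) = 0.986856
Series ([0.961230] and [0.986856]): 0.961230 × 0.986856 = 0.948596
Parallel ([0.948596], F, and G): 1 − (1 − 0.948596)(1 − 0.970213)(1 − 0.887275) = 0.9998

0.9998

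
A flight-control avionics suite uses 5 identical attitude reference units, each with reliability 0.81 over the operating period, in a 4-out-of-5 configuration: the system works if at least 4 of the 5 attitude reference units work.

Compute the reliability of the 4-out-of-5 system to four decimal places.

0.7576

R = Σ_{i=4}^{5} C(5,i) p^i (1−p)^{5−i} with p = 0.81
C(5,4)·0.81^4·0.19^1 = 0.408944
C(5,5)·0.81^5·0.19^0 = 0.348678
Sum = 0.7576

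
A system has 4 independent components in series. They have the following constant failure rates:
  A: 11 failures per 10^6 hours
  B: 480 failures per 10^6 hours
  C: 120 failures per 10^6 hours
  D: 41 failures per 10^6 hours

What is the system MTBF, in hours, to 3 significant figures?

1530

Series of exponential components: λ_sys = Σ λ_i
λ_sys = 0.000011 + 0.00048 + 0.00012 + 0.000041 = 6.5200e-04 /h
MTBF = 1 / λ_sys = 1530 h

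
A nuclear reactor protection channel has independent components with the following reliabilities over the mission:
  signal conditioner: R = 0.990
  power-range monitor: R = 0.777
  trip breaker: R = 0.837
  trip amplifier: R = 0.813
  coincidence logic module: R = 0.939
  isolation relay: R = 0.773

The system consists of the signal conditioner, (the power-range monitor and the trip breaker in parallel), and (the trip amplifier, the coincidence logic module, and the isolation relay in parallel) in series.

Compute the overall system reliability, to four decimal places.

Parallel (power-range monitor and trip breaker): 1 − (1 − 0.777000)(1 − 0.837000) = 0.963651
Parallel (trip amplifier, coincidence logic module, and isolation relay): 1 − (1 − 0.813000)(1 − 0.939000)(1 − 0.773000) = 0.997411
Series (signal conditioner, [0.963651], and [0.997411]): 0.990000 × 0.963651 × 0.997411 = 0.9515

0.9515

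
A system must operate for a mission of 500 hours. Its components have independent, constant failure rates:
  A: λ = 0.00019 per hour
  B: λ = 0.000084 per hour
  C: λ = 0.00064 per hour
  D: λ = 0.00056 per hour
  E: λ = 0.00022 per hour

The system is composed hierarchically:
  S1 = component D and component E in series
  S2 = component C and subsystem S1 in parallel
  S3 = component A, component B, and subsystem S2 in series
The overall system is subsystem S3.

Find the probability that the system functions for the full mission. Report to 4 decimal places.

0.7949

R(A) = exp(−0.00019 × 500) = 0.909373
R(B) = exp(−0.000084 × 500) = 0.958870
R(C) = exp(−0.00064 × 500) = 0.726149
R(D) = exp(−0.00056 × 500) = 0.755784
R(E) = exp(−0.00022 × 500) = 0.895834
Series (D and E): 0.755784 × 0.895834 = 0.677057
Parallel (C and [0.677057]): 1 − (1 − 0.726149)(1 − 0.677057) = 0.911562
Series (A, B, and [0.911562]): 0.909373 × 0.958870 × 0.911562 = 0.7949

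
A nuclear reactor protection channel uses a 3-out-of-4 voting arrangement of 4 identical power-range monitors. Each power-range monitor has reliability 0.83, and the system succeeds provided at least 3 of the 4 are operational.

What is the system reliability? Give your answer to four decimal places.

R = Σ_{i=3}^{4} C(4,i) p^i (1−p)^{4−i} with p = 0.83
C(4,3)·0.83^3·0.17^1 = 0.388815
C(4,4)·0.83^4·0.17^0 = 0.474583
Sum = 0.8634

0.8634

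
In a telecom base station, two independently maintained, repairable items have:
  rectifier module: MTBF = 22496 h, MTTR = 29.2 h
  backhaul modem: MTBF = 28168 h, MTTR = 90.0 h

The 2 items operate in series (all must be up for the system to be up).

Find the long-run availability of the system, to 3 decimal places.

A(rectifier module) = MTBF/(MTBF+MTTR) = 22496/(22496+29.2) = 0.998704
A(backhaul modem) = MTBF/(MTBF+MTTR) = 28168/(28168+90.0) = 0.996815
Series availability: 0.998704 × 0.996815 = 0.996

0.996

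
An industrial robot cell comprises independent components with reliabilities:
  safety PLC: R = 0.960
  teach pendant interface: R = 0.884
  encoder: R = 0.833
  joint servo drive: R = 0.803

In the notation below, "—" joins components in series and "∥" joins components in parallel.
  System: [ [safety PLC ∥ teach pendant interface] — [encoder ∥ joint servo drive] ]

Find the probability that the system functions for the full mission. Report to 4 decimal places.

Parallel (safety PLC and teach pendant interface): 1 − (1 − 0.960000)(1 − 0.884000) = 0.995360
Parallel (encoder and joint servo drive): 1 − (1 − 0.833000)(1 − 0.803000) = 0.967101
Series ([0.995360] and [0.967101]): 0.995360 × 0.967101 = 0.9626

0.9626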